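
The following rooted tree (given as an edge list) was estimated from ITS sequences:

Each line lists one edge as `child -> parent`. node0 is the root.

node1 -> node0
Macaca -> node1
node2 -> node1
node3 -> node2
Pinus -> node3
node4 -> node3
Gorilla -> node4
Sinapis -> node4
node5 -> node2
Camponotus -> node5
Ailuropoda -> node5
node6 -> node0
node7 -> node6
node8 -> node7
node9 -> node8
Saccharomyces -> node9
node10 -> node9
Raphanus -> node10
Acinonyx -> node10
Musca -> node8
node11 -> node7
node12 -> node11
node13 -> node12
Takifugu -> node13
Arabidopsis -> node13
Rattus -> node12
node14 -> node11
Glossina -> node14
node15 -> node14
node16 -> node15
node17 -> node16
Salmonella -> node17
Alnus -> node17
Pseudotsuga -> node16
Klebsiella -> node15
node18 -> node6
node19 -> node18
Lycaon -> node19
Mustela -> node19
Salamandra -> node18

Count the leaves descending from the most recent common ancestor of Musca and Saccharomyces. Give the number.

4

The MRCA of Musca and Saccharomyces is the node subtending ((Saccharomyces,(Raphanus,Acinonyx)),Musca).
That clade contains 4 terminal taxa: Acinonyx, Musca, Raphanus, Saccharomyces.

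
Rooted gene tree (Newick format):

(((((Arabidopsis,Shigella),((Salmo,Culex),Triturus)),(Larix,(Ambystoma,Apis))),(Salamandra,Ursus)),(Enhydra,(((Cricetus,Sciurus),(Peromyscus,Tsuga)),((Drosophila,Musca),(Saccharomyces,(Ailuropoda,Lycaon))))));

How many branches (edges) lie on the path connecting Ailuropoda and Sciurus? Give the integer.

7

The MRCA of Ailuropoda and Sciurus is the node subtending (((Cricetus,Sciurus),(Peromyscus,Tsuga)),((Drosophila,Musca),(Saccharomyces,(Ailuropoda,Lycaon)))).
From Ailuropoda up to that node: 4 branches. From Sciurus up to the same node: 3 branches. Total: 4 + 3 = 7.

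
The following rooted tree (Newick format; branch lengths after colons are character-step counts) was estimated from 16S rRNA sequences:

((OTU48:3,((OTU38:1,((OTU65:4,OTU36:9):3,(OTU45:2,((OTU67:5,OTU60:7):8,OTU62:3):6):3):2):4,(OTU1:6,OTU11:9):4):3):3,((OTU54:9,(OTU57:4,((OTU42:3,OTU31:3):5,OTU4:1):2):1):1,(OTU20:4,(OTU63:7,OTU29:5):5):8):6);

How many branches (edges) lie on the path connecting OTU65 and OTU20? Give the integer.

9

The MRCA of OTU65 and OTU20 is the root of the tree.
From OTU65 up to that node: 6 branches. From OTU20 up to the same node: 3 branches. Total: 6 + 3 = 9.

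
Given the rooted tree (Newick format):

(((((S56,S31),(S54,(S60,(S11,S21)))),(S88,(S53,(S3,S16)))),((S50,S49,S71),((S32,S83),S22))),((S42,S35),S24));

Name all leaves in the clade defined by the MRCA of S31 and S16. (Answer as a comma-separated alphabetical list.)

Tracing S31: it sits inside (S56,S31).
Tracing S16: it sits inside (S3,S16).
The smallest clade enclosing both is (((S56,S31),(S54,(S60,(S11,S21)))),(S88,(S53,(S3,S16)))); the answer is its 10 terminal taxa in alphabetical order.

S11, S16, S21, S3, S31, S53, S54, S56, S60, S88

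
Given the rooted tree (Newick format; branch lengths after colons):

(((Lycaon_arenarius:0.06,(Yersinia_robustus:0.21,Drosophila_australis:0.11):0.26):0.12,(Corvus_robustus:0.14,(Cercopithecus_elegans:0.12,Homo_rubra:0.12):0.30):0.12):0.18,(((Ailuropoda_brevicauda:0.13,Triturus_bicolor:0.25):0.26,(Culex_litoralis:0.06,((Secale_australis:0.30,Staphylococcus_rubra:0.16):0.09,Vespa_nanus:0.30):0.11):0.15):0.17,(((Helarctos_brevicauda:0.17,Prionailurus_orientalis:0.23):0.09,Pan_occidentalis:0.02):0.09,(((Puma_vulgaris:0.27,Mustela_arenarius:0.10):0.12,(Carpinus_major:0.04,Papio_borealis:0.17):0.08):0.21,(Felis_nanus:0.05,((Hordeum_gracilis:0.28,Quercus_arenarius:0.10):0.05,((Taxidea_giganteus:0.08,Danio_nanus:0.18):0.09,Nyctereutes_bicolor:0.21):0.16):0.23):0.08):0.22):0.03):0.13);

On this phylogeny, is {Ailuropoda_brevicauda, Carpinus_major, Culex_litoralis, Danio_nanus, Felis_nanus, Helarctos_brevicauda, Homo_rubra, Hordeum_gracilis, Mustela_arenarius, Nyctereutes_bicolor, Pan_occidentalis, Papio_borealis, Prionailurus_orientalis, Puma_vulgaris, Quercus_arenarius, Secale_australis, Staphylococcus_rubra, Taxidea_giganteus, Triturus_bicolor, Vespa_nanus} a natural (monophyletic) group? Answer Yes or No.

The MRCA of the listed taxa is the root, so the smallest clade containing them is the whole tree.
That clade also contains Cercopithecus_elegans, Corvus_robustus, Drosophila_australis, Lycaon_arenarius, Yersinia_robustus, which are not in the proposed group, so the group is not monophyletic.

No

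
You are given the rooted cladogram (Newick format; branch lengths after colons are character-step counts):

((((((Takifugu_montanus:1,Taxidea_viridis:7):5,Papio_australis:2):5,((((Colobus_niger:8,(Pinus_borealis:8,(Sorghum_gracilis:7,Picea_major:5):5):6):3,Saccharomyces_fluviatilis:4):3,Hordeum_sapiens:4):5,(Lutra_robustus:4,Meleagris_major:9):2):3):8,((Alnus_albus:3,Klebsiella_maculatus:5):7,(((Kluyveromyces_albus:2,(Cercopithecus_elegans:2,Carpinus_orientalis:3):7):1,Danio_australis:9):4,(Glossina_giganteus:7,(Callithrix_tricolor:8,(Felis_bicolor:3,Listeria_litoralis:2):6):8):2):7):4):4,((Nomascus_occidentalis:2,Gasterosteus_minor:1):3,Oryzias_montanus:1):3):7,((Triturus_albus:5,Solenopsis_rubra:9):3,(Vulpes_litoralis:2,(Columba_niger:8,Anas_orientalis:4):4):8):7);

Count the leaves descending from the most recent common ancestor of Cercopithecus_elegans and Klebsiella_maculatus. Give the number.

The MRCA of Cercopithecus_elegans and Klebsiella_maculatus is the node subtending ((Alnus_albus,Klebsiella_maculatus),(((Kluyveromyces_albus,(Cercopithecus_elegans,Carpinus_orientalis)),Danio_australis),(Glossina_giganteus,(Callithrix_tricolor,(Felis_bicolor,Listeria_litoralis))))).
That clade contains 10 terminal taxa: Alnus_albus, Callithrix_tricolor, Carpinus_orientalis, Cercopithecus_elegans, Danio_australis, Felis_bicolor, Glossina_giganteus, Klebsiella_maculatus, Kluyveromyces_albus, Listeria_litoralis.

10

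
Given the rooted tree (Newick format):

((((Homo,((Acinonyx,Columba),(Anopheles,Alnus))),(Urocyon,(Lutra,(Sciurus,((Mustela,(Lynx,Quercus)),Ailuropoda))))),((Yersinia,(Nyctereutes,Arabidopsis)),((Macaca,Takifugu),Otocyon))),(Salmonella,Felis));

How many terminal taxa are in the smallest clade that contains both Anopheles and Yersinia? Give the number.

18

The MRCA of Anopheles and Yersinia is the node subtending (((Homo,((Acinonyx,Columba),(Anopheles,Alnus))),(Urocyon,(Lutra,(Sciurus,((Mustela,(Lynx,Quercus)),Ailuropoda))))),((Yersinia,(Nyctereutes,Arabidopsis)),((Macaca,Takifugu),Otocyon))).
That clade contains 18 terminal taxa: Acinonyx, Ailuropoda, Alnus, Anopheles, Arabidopsis, Columba, Homo, Lutra, Lynx, Macaca, Mustela, Nyctereutes, Otocyon, Quercus, Sciurus, Takifugu, Urocyon, Yersinia.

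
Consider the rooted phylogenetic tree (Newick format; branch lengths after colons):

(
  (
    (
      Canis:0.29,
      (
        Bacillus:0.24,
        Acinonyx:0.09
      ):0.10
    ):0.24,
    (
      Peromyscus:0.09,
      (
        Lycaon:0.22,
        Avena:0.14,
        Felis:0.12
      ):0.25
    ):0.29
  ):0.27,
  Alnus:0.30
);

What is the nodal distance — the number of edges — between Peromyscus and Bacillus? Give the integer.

5

The MRCA of Peromyscus and Bacillus is the node subtending ((Canis,(Bacillus,Acinonyx)),(Peromyscus,(Lycaon,Avena,Felis))).
From Peromyscus up to that node: 2 branches. From Bacillus up to the same node: 3 branches. Total: 2 + 3 = 5.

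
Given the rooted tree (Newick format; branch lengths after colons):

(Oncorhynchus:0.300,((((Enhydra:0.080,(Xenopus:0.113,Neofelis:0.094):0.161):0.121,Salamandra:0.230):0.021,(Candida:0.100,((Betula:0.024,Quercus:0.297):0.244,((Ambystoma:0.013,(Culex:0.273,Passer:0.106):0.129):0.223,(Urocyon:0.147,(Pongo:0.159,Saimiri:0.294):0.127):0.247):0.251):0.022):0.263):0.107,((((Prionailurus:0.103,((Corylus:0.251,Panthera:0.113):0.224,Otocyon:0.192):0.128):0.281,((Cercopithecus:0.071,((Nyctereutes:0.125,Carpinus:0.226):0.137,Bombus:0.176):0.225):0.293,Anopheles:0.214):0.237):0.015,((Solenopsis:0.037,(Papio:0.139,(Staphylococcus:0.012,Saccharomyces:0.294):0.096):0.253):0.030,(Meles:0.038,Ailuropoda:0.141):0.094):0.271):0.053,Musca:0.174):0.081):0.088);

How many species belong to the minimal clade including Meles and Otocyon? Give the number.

The MRCA of Meles and Otocyon is the node subtending (((Prionailurus,((Corylus,Panthera),Otocyon)),((Cercopithecus,((Nyctereutes,Carpinus),Bombus)),Anopheles)),((Solenopsis,(Papio,(Staphylococcus,Saccharomyces))),(Meles,Ailuropoda))).
That clade contains 15 terminal taxa: Ailuropoda, Anopheles, Bombus, Carpinus, Cercopithecus, Corylus, Meles, Nyctereutes, Otocyon, Panthera, Papio, Prionailurus, Saccharomyces, Solenopsis, Staphylococcus.

15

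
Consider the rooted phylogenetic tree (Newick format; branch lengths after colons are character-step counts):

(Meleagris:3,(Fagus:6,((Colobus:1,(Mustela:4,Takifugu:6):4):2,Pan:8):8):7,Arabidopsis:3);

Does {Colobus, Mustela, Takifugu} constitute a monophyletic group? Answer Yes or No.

Yes

The most recent common ancestor of these taxa subtends (Colobus,(Mustela,Takifugu)).
That clade has exactly 3 tips — every listed taxon and nothing else — so the group is monophyletic.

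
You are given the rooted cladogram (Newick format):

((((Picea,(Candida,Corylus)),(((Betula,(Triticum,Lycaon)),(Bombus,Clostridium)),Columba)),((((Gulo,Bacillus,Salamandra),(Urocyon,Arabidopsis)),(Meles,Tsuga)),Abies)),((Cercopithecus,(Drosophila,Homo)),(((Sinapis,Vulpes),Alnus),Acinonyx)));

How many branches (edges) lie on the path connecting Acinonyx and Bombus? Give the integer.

9

The MRCA of Acinonyx and Bombus is the root of the tree.
From Acinonyx up to that node: 3 branches. From Bombus up to the same node: 6 branches. Total: 3 + 6 = 9.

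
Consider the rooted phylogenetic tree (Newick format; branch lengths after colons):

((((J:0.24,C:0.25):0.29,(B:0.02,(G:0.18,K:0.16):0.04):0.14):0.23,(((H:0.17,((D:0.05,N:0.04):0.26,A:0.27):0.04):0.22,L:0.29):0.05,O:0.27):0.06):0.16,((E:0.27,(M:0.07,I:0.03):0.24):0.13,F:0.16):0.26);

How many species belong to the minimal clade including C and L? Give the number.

11

The MRCA of C and L is the node subtending (((J,C),(B,(G,K))),(((H,((D,N),A)),L),O)).
That clade contains 11 terminal taxa: A, B, C, D, G, H, J, K, L, N, O.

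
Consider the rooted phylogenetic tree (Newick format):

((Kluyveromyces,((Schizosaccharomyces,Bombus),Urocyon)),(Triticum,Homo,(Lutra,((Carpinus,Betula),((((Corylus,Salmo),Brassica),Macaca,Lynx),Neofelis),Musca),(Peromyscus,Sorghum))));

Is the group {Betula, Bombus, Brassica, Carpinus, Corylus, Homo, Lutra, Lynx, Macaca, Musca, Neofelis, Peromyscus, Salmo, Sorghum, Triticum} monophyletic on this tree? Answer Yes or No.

The MRCA of the listed taxa is the root, so the smallest clade containing them is the whole tree.
That clade also contains Kluyveromyces, Schizosaccharomyces, Urocyon, which are not in the proposed group, so the group is not monophyletic.

No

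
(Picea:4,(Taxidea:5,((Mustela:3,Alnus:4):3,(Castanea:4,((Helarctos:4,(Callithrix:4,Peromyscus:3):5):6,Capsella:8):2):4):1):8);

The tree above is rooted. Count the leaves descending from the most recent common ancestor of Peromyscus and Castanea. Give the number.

The MRCA of Peromyscus and Castanea is the node subtending (Castanea,((Helarctos,(Callithrix,Peromyscus)),Capsella)).
That clade contains 5 terminal taxa: Callithrix, Capsella, Castanea, Helarctos, Peromyscus.

5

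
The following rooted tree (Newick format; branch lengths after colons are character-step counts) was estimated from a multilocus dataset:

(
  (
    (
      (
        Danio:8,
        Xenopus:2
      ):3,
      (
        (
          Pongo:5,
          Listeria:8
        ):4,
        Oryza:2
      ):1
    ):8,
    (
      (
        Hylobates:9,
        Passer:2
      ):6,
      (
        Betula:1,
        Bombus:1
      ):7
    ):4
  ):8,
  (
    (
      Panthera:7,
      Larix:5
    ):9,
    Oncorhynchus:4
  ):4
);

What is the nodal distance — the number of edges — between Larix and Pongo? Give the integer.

8

The MRCA of Larix and Pongo is the root of the tree.
From Larix up to that node: 3 branches. From Pongo up to the same node: 5 branches. Total: 3 + 5 = 8.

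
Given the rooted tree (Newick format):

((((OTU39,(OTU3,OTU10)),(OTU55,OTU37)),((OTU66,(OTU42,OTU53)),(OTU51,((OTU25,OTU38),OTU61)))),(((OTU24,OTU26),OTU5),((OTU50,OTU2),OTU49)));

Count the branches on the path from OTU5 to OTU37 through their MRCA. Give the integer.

7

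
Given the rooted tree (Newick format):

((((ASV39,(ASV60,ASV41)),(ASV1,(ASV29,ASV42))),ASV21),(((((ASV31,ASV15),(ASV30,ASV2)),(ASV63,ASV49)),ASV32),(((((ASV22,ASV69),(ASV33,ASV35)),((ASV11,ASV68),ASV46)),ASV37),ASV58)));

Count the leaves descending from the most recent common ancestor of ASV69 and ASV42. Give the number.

23

The MRCA of ASV69 and ASV42 is the root, so the clade is the entire tree.
That clade contains 23 terminal taxa: ASV1, ASV11, ASV15, ASV2, ASV21, ASV22, ASV29, ASV30, ASV31, ASV32, ASV33, ASV35, ASV37, ASV39, ASV41, ASV42, ASV46, ASV49, ASV58, ASV60, ASV63, ASV68, ASV69.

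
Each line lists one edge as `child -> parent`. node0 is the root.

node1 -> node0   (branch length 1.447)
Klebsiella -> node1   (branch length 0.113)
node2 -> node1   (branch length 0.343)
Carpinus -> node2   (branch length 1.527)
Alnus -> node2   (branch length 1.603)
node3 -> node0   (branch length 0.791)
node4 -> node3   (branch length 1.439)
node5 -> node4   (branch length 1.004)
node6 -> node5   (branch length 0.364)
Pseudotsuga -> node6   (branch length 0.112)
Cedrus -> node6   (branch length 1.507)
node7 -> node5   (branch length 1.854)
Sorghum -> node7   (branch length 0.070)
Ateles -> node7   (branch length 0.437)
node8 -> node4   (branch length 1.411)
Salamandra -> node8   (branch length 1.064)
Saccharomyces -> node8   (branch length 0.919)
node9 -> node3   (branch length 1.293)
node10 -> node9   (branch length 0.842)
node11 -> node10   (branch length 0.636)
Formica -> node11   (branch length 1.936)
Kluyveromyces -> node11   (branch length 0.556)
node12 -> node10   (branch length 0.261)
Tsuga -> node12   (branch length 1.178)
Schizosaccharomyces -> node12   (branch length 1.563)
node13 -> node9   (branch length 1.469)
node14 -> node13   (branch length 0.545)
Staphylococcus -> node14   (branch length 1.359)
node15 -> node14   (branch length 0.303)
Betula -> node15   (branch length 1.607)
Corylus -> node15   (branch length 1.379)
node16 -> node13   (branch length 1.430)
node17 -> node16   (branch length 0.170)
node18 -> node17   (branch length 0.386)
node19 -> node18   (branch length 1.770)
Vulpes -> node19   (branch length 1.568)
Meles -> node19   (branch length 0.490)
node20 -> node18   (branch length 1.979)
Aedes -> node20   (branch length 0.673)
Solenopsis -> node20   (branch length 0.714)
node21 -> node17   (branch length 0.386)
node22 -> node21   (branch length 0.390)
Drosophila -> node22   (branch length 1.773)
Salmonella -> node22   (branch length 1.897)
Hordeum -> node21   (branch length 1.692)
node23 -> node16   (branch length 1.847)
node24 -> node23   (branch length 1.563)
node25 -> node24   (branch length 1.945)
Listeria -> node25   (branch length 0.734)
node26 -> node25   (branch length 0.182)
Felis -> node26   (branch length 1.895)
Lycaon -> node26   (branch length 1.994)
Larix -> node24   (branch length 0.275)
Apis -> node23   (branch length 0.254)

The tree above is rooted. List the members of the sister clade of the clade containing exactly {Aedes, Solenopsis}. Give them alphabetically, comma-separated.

The clade containing exactly {Aedes, Solenopsis} attaches to the tree at the node subtending ((Vulpes,Meles),(Aedes,Solenopsis)).
The other lineage descending from that same node — the sister group — is (Vulpes,Meles); its 2 tips in alphabetical order are the answer.

Meles, Vulpes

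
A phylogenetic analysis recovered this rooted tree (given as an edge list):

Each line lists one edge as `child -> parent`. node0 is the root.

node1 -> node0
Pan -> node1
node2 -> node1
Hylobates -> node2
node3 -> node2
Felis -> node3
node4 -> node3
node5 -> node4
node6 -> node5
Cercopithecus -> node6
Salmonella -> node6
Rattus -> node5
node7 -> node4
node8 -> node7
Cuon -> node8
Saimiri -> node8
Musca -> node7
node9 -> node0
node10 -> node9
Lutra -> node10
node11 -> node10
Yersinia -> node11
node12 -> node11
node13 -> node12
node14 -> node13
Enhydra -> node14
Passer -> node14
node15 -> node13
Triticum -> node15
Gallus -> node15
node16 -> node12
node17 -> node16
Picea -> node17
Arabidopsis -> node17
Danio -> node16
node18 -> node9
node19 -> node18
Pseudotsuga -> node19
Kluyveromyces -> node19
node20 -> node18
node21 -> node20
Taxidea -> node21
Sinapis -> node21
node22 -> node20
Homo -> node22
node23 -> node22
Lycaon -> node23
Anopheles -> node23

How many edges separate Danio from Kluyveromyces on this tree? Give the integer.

The MRCA of Danio and Kluyveromyces is the node subtending ((Lutra,(Yersinia,(((Enhydra,Passer),(Triticum,Gallus)),((Picea,Arabidopsis),Danio)))),((Pseudotsuga,Kluyveromyces),((Taxidea,Sinapis),(Homo,(Lycaon,Anopheles))))).
From Danio up to that node: 5 branches. From Kluyveromyces up to the same node: 3 branches. Total: 5 + 3 = 8.

8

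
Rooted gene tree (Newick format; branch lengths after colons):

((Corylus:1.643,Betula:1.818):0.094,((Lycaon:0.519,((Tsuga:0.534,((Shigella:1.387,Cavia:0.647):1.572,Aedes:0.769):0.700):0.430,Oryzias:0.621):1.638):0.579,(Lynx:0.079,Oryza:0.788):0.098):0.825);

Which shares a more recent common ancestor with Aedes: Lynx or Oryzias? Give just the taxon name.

The MRCA of Aedes and Oryzias subtends ((Tsuga,((Shigella,Cavia),Aedes)),Oryzias) (5 taxa).
The MRCA of Aedes and Lynx subtends ((Lycaon,((Tsuga,((Shigella,Cavia),Aedes)),Oryzias)),(Lynx,Oryza)) (8 taxa).
The first is nested inside the second, so Aedes shares a more recent common ancestor with Oryzias.

Oryzias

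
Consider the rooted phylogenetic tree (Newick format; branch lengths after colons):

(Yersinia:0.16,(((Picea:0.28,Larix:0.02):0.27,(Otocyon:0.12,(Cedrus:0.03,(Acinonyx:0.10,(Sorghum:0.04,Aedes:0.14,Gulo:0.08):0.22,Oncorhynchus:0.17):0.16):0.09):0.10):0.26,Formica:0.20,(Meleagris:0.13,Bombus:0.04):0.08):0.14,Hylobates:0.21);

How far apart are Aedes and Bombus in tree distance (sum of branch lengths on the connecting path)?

1.09

The path runs Aedes → … → MRCA → … → Bombus; the MRCA is the node subtending (((Picea,Larix),(Otocyon,(Cedrus,(Acinonyx,(Sorghum,Aedes,Gulo),Oncorhynchus)))),Formica,(Meleagris,Bombus)).
Branch lengths along that path: 0.14 + 0.22 + 0.16 + 0.09 + 0.10 + 0.26 + 0.08 + 0.04 = 1.09.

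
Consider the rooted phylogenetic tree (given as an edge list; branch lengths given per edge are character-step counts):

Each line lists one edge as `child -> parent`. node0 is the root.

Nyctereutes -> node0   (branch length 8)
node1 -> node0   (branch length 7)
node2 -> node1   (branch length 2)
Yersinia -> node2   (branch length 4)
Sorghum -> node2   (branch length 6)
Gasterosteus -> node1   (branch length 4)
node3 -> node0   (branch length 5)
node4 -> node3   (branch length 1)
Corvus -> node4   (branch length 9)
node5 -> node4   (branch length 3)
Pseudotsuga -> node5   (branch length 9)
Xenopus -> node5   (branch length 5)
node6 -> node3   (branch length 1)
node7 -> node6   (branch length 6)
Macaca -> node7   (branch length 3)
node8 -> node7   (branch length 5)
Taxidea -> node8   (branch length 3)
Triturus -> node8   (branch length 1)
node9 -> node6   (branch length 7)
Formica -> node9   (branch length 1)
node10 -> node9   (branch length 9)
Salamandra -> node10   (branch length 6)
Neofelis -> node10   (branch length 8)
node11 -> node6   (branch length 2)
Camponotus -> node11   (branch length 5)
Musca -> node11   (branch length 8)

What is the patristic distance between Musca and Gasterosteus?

The path runs Musca → … → MRCA → … → Gasterosteus; the MRCA is the root of the tree.
Branch lengths along that path: 8 + 2 + 1 + 5 + 7 + 4 = 27.

27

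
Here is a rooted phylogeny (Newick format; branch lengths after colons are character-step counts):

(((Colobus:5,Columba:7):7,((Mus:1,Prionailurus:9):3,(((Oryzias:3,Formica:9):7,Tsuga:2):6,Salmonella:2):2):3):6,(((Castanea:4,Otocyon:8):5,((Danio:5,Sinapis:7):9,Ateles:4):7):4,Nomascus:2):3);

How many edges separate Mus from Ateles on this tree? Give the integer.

8

The MRCA of Mus and Ateles is the root of the tree.
From Mus up to that node: 4 branches. From Ateles up to the same node: 4 branches. Total: 4 + 4 = 8.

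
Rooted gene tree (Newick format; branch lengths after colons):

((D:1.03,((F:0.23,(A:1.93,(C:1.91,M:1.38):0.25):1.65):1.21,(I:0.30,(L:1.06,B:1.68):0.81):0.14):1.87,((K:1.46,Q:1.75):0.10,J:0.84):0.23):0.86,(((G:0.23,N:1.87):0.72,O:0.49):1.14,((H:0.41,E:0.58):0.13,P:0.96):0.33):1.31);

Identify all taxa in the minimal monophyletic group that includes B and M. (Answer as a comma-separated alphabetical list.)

Tracing B: it sits inside (L,B).
Tracing M: it sits inside (C,M).
The smallest clade enclosing both is ((F,(A,(C,M))),(I,(L,B))); the answer is its 7 terminal taxa in alphabetical order.

A, B, C, F, I, L, M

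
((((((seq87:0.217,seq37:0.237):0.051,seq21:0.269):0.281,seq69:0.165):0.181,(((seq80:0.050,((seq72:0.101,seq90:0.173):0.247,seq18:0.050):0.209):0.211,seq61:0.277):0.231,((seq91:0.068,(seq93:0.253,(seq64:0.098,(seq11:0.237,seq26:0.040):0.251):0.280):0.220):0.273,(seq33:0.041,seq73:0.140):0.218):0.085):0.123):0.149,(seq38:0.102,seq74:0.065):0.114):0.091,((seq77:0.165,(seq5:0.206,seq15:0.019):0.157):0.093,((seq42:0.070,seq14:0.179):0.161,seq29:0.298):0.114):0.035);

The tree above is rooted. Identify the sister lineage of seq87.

seq37

seq87 attaches to the tree at the node subtending (seq87,seq37).
The other lineage descending from that same node — the sister group — is the single tip seq37.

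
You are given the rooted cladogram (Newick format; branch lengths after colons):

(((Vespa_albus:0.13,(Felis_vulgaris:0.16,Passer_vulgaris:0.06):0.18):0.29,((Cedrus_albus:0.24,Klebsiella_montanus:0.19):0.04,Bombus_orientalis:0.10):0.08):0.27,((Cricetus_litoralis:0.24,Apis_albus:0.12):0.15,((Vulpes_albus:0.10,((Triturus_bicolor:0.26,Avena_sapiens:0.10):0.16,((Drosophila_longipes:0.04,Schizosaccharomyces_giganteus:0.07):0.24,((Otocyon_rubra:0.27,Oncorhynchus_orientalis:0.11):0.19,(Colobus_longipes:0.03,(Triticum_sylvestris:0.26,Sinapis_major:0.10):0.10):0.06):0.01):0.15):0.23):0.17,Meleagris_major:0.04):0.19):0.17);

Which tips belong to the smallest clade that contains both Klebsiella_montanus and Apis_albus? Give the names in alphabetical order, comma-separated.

Tracing Klebsiella_montanus: it sits inside (Cedrus_albus,Klebsiella_montanus).
Tracing Apis_albus: it sits inside (Cricetus_litoralis,Apis_albus).
The smallest clade enclosing both is the whole tree (their MRCA is the root), so the answer is all 19 tips in alphabetical order.

Apis_albus, Avena_sapiens, Bombus_orientalis, Cedrus_albus, Colobus_longipes, Cricetus_litoralis, Drosophila_longipes, Felis_vulgaris, Klebsiella_montanus, Meleagris_major, Oncorhynchus_orientalis, Otocyon_rubra, Passer_vulgaris, Schizosaccharomyces_giganteus, Sinapis_major, Triticum_sylvestris, Triturus_bicolor, Vespa_albus, Vulpes_albus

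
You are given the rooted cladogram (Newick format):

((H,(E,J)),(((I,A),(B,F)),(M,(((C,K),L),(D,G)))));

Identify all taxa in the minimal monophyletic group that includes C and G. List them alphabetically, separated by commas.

C, D, G, K, L

Tracing C: it sits inside (C,K).
Tracing G: it sits inside (D,G).
The smallest clade enclosing both is (((C,K),L),(D,G)); the answer is its 5 terminal taxa in alphabetical order.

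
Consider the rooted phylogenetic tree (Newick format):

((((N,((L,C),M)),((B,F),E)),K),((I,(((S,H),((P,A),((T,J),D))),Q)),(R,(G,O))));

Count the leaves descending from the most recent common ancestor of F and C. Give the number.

7

The MRCA of F and C is the node subtending ((N,((L,C),M)),((B,F),E)).
That clade contains 7 terminal taxa: B, C, E, F, L, M, N.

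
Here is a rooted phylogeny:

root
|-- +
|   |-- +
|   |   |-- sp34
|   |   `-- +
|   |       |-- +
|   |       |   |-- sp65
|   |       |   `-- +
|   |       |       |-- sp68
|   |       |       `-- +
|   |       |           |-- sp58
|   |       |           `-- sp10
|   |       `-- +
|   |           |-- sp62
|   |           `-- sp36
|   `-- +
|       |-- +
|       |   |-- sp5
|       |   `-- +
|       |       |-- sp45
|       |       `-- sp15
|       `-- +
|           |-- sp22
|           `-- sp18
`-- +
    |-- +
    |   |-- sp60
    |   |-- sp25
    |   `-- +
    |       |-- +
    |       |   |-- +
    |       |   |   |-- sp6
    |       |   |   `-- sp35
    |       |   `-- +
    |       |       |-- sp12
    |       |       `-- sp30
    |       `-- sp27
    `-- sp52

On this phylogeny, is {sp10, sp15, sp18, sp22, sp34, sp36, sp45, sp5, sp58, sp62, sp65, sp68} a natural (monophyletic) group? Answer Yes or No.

The most recent common ancestor of these taxa subtends ((sp34,((sp65,(sp68,(sp58,sp10))),(sp62,sp36))),((sp5,(sp45,sp15)),(sp22,sp18))).
That clade has exactly 12 tips — every listed taxon and nothing else — so the group is monophyletic.

Yes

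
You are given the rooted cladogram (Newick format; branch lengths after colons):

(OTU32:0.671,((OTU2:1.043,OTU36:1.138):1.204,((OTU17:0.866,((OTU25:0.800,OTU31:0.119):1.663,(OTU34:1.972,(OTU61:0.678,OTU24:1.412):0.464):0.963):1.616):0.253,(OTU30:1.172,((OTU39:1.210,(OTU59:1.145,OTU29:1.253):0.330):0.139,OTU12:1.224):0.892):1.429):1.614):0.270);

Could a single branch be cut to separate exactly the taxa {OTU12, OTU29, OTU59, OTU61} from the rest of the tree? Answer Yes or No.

No

The MRCA of the listed taxa subtends ((OTU17,((OTU25,OTU31),(OTU34,(OTU61,OTU24)))),(OTU30,((OTU39,(OTU59,OTU29)),OTU12))).
That clade also contains OTU17, OTU24, OTU25, OTU30, OTU31, OTU34, OTU39, which are not in the proposed group, so the group is not monophyletic.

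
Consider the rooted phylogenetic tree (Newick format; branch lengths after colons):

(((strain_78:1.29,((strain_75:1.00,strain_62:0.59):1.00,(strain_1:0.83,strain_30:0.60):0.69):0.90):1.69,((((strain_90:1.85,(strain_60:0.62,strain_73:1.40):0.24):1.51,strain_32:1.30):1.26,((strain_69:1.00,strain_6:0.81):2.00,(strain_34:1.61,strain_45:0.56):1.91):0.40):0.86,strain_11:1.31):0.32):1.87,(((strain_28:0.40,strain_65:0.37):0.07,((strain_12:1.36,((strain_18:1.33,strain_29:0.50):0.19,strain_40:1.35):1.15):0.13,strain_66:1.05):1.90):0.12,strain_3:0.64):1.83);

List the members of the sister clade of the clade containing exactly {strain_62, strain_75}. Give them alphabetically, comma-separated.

strain_1, strain_30

The clade containing exactly {strain_62, strain_75} attaches to the tree at the node subtending ((strain_75,strain_62),(strain_1,strain_30)).
The other lineage descending from that same node — the sister group — is (strain_1,strain_30); its 2 tips in alphabetical order are the answer.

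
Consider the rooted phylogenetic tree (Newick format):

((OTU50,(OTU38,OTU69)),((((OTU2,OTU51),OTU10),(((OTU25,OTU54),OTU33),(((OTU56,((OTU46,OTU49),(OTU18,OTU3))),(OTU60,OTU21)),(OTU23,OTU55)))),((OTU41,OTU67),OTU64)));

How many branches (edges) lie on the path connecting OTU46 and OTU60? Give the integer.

6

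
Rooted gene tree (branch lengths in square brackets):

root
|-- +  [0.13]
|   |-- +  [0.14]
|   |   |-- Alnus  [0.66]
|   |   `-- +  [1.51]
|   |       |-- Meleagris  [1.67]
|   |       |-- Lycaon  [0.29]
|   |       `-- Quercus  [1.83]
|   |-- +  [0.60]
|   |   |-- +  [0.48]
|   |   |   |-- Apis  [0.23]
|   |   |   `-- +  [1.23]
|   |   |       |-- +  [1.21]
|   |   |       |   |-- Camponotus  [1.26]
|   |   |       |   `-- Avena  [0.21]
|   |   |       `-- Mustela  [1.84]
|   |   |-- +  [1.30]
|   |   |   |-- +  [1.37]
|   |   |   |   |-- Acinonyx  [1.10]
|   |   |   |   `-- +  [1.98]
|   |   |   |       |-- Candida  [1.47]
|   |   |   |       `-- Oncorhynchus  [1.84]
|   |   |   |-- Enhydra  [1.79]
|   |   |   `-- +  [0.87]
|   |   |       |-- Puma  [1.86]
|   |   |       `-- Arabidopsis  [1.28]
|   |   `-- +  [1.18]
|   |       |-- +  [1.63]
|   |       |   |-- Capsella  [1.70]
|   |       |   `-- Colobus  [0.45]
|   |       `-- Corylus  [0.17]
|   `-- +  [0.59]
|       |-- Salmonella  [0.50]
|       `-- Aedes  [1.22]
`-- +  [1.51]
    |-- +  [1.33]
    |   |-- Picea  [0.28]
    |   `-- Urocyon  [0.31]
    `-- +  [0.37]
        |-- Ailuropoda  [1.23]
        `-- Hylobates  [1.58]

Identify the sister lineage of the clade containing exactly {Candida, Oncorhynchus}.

The clade containing exactly {Candida, Oncorhynchus} attaches to the tree at the node subtending (Acinonyx,(Candida,Oncorhynchus)).
The other lineage descending from that same node — the sister group — is the single tip Acinonyx.

Acinonyx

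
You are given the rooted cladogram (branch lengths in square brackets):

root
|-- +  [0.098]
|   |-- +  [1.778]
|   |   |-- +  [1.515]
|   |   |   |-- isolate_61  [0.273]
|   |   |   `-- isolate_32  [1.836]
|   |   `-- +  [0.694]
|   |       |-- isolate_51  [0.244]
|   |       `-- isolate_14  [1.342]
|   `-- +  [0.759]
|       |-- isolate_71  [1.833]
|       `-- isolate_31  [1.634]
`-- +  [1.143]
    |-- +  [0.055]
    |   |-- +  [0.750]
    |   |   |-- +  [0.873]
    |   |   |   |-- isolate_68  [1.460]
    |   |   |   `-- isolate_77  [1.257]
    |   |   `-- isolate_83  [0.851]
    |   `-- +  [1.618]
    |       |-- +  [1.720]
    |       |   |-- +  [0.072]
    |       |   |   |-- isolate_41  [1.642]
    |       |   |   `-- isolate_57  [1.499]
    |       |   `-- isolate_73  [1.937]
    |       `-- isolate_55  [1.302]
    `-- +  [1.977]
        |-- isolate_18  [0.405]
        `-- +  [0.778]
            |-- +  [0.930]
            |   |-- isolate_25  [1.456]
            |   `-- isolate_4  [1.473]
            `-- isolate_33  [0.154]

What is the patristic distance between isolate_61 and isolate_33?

7.716

The path runs isolate_61 → … → MRCA → … → isolate_33; the MRCA is the root of the tree.
Branch lengths along that path: 0.273 + 1.515 + 1.778 + 0.098 + 1.143 + 1.977 + 0.778 + 0.154 = 7.716.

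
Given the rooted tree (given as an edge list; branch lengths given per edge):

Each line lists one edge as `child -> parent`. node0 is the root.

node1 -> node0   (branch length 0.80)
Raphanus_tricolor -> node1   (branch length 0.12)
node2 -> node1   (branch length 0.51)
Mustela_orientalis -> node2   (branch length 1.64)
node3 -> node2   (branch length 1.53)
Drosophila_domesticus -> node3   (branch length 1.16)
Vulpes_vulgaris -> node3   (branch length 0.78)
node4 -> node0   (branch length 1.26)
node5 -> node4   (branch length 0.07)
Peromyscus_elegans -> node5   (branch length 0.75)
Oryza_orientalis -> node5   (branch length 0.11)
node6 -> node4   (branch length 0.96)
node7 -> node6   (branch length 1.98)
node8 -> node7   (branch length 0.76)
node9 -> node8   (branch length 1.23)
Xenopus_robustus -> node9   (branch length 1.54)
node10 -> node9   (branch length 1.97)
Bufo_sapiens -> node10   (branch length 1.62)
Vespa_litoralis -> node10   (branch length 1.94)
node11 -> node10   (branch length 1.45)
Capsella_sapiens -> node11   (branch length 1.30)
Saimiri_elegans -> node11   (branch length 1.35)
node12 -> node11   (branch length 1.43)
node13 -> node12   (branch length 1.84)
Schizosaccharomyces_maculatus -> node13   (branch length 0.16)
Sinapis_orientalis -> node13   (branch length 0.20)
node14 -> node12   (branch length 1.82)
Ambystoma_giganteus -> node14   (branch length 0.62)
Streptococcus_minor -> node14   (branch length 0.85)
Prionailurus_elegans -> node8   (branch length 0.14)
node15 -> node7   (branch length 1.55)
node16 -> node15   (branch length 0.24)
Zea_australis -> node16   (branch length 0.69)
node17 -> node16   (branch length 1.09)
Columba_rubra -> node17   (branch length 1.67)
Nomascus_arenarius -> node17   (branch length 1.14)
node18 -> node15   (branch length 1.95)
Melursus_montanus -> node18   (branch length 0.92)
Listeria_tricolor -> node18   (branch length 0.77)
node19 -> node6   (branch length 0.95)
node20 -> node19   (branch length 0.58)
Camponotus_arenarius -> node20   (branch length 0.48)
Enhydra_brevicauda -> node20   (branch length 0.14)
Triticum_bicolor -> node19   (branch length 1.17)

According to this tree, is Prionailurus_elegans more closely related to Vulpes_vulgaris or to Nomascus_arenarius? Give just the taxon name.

Nomascus_arenarius

The MRCA of Prionailurus_elegans and Nomascus_arenarius subtends (((Xenopus_robustus,(Bufo_sapiens,Vespa_litoralis,(Capsella_sapiens,Saimiri_elegans,((Schizosaccharomyces_maculatus,Sinapis_orientalis),(Ambystoma_giganteus,Streptococcus_minor))))),Prionailurus_elegans),((Zea_australis,(Columba_rubra,Nomascus_arenarius)),(Melursus_montanus,Listeria_tricolor))) (15 taxa).
The MRCA of Prionailurus_elegans and Vulpes_vulgaris is the root, subtending the entire tree (24 taxa).
The first is nested inside the second, so Prionailurus_elegans shares a more recent common ancestor with Nomascus_arenarius.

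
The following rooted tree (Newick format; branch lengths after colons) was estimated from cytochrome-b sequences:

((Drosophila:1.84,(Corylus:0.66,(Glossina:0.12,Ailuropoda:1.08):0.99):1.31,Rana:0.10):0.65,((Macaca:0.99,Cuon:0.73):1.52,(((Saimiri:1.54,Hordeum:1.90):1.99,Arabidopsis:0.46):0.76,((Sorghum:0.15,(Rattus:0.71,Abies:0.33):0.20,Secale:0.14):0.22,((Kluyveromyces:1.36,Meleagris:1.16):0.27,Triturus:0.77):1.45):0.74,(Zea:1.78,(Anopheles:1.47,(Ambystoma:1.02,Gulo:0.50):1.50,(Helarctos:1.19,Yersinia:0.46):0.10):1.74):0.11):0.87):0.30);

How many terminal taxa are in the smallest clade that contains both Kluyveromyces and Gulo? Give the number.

The MRCA of Kluyveromyces and Gulo is the node subtending (((Saimiri,Hordeum),Arabidopsis),((Sorghum,(Rattus,Abies),Secale),((Kluyveromyces,Meleagris),Triturus)),(Zea,(Anopheles,(Ambystoma,Gulo),(Helarctos,Yersinia)))).
That clade contains 16 terminal taxa: Abies, Ambystoma, Anopheles, Arabidopsis, Gulo, Helarctos, Hordeum, Kluyveromyces, Meleagris, Rattus, Saimiri, Secale, Sorghum, Triturus, Yersinia, Zea.

16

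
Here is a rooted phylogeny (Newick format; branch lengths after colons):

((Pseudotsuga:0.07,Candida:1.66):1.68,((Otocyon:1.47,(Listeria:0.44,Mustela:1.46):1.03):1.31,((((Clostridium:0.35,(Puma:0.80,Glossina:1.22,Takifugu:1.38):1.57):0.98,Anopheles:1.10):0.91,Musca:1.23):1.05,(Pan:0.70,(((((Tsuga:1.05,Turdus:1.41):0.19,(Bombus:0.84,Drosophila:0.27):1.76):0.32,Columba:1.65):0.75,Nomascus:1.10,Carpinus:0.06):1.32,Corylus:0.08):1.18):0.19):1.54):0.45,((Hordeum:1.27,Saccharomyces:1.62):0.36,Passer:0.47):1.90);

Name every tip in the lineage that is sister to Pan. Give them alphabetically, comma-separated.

Bombus, Carpinus, Columba, Corylus, Drosophila, Nomascus, Tsuga, Turdus

Pan attaches to the tree at the node subtending (Pan,(((((Tsuga,Turdus),(Bombus,Drosophila)),Columba),Nomascus,Carpinus),Corylus)).
The other lineage descending from that same node — the sister group — is (((((Tsuga,Turdus),(Bombus,Drosophila)),Columba),Nomascus,Carpinus),Corylus); its 8 tips in alphabetical order are the answer.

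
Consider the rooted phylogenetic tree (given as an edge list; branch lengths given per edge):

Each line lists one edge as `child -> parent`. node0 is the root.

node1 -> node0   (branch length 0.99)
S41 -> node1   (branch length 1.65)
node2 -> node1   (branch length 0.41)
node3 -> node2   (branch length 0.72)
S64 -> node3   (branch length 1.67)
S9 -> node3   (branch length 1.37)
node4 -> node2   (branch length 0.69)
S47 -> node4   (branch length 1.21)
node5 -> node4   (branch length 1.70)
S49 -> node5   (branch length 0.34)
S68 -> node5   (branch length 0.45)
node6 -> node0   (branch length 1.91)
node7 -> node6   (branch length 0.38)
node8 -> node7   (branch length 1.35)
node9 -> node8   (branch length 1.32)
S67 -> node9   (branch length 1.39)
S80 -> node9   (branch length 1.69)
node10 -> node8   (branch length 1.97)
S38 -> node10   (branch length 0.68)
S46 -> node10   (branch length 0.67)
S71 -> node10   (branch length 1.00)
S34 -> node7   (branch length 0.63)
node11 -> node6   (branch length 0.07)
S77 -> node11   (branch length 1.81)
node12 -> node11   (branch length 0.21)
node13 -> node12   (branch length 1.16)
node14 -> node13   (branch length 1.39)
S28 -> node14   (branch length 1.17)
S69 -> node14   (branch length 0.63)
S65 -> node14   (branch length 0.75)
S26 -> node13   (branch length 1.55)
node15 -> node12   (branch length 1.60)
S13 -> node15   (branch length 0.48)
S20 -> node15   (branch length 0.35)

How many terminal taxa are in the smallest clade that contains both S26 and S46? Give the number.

13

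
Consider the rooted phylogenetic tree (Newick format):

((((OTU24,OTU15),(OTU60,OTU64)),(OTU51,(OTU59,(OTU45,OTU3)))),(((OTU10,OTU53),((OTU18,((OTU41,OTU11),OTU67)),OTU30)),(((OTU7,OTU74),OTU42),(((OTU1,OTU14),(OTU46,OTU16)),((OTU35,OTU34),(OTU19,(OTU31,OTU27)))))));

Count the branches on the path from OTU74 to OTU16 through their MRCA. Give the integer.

The MRCA of OTU74 and OTU16 is the node subtending (((OTU7,OTU74),OTU42),(((OTU1,OTU14),(OTU46,OTU16)),((OTU35,OTU34),(OTU19,(OTU31,OTU27))))).
From OTU74 up to that node: 3 branches. From OTU16 up to the same node: 4 branches. Total: 3 + 4 = 7.

7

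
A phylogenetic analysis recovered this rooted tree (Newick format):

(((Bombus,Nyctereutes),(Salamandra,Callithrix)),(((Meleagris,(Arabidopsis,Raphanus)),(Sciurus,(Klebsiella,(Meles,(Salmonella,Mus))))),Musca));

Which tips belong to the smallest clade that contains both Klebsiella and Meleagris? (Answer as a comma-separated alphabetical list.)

Tracing Klebsiella: it sits inside (Klebsiella,(Meles,(Salmonella,Mus))).
Tracing Meleagris: it sits inside (Meleagris,(Arabidopsis,Raphanus)).
The smallest clade enclosing both is ((Meleagris,(Arabidopsis,Raphanus)),(Sciurus,(Klebsiella,(Meles,(Salmonella,Mus))))); the answer is its 8 terminal taxa in alphabetical order.

Arabidopsis, Klebsiella, Meleagris, Meles, Mus, Raphanus, Salmonella, Sciurus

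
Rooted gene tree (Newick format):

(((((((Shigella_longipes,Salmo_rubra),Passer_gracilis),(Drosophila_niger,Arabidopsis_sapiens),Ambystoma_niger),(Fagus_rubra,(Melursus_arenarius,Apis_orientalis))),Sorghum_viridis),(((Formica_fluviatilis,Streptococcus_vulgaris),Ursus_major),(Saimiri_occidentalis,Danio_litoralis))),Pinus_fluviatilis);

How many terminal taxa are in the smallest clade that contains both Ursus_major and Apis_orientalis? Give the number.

15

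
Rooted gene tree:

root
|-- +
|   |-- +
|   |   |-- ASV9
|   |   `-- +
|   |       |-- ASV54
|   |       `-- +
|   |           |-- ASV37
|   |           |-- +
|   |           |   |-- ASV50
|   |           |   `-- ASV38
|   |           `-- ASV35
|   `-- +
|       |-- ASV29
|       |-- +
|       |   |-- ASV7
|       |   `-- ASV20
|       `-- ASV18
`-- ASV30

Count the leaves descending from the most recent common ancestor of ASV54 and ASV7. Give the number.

The MRCA of ASV54 and ASV7 is the node subtending ((ASV9,(ASV54,(ASV37,(ASV50,ASV38),ASV35))),(ASV29,(ASV7,ASV20),ASV18)).
That clade contains 10 terminal taxa: ASV18, ASV20, ASV29, ASV35, ASV37, ASV38, ASV50, ASV54, ASV7, ASV9.

10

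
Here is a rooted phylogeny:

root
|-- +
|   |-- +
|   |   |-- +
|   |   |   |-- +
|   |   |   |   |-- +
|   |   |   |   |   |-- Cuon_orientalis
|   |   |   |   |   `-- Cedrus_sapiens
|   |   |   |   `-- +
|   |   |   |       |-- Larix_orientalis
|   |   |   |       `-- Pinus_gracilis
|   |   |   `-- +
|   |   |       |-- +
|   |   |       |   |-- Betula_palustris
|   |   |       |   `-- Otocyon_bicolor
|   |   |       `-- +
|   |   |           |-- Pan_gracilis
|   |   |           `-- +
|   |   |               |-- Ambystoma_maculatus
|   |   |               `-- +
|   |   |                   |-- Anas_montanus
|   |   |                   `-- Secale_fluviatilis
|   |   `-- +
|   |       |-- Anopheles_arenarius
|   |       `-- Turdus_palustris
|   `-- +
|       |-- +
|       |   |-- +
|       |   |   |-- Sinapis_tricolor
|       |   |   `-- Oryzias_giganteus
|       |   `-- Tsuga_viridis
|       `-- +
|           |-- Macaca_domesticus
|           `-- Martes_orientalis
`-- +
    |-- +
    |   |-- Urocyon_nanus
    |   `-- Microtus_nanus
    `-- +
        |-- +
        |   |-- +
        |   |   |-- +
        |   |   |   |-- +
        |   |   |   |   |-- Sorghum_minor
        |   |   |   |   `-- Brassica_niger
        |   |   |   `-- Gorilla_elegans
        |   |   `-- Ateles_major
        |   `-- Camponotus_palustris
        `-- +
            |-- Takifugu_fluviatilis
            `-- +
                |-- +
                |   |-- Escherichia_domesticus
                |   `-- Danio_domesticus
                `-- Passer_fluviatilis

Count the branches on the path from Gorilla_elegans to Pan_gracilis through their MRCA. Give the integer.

The MRCA of Gorilla_elegans and Pan_gracilis is the root of the tree.
From Gorilla_elegans up to that node: 6 branches. From Pan_gracilis up to the same node: 6 branches. Total: 6 + 6 = 12.

12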